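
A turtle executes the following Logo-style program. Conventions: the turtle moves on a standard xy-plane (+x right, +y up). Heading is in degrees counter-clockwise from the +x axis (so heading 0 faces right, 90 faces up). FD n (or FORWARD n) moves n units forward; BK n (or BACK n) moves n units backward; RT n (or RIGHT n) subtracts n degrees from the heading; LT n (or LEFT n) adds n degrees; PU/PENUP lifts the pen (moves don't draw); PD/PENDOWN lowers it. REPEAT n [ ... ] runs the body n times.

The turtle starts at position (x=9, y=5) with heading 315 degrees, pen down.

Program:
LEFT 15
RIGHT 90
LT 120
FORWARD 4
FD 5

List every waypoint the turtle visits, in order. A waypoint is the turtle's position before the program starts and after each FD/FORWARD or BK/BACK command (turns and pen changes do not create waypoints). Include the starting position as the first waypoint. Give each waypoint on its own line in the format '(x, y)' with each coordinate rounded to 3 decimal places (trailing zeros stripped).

Answer: (9, 5)
(13, 5)
(18, 5)

Derivation:
Executing turtle program step by step:
Start: pos=(9,5), heading=315, pen down
LT 15: heading 315 -> 330
RT 90: heading 330 -> 240
LT 120: heading 240 -> 0
FD 4: (9,5) -> (13,5) [heading=0, draw]
FD 5: (13,5) -> (18,5) [heading=0, draw]
Final: pos=(18,5), heading=0, 2 segment(s) drawn
Waypoints (3 total):
(9, 5)
(13, 5)
(18, 5)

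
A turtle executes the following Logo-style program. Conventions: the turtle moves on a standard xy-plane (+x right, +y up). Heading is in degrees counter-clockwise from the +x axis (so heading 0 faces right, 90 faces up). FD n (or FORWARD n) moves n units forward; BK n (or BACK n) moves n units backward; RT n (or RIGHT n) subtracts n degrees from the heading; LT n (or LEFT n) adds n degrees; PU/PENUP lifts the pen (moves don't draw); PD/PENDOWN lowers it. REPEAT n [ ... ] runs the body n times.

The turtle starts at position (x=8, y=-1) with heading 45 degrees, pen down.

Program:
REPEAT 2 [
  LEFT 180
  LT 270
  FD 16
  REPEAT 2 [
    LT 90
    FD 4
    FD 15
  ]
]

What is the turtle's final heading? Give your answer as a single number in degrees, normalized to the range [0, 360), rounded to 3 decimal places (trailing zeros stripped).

Answer: 225

Derivation:
Executing turtle program step by step:
Start: pos=(8,-1), heading=45, pen down
REPEAT 2 [
  -- iteration 1/2 --
  LT 180: heading 45 -> 225
  LT 270: heading 225 -> 135
  FD 16: (8,-1) -> (-3.314,10.314) [heading=135, draw]
  REPEAT 2 [
    -- iteration 1/2 --
    LT 90: heading 135 -> 225
    FD 4: (-3.314,10.314) -> (-6.142,7.485) [heading=225, draw]
    FD 15: (-6.142,7.485) -> (-16.749,-3.121) [heading=225, draw]
    -- iteration 2/2 --
    LT 90: heading 225 -> 315
    FD 4: (-16.749,-3.121) -> (-13.92,-5.95) [heading=315, draw]
    FD 15: (-13.92,-5.95) -> (-3.314,-16.556) [heading=315, draw]
  ]
  -- iteration 2/2 --
  LT 180: heading 315 -> 135
  LT 270: heading 135 -> 45
  FD 16: (-3.314,-16.556) -> (8,-5.243) [heading=45, draw]
  REPEAT 2 [
    -- iteration 1/2 --
    LT 90: heading 45 -> 135
    FD 4: (8,-5.243) -> (5.172,-2.414) [heading=135, draw]
    FD 15: (5.172,-2.414) -> (-5.435,8.192) [heading=135, draw]
    -- iteration 2/2 --
    LT 90: heading 135 -> 225
    FD 4: (-5.435,8.192) -> (-8.263,5.364) [heading=225, draw]
    FD 15: (-8.263,5.364) -> (-18.87,-5.243) [heading=225, draw]
  ]
]
Final: pos=(-18.87,-5.243), heading=225, 10 segment(s) drawn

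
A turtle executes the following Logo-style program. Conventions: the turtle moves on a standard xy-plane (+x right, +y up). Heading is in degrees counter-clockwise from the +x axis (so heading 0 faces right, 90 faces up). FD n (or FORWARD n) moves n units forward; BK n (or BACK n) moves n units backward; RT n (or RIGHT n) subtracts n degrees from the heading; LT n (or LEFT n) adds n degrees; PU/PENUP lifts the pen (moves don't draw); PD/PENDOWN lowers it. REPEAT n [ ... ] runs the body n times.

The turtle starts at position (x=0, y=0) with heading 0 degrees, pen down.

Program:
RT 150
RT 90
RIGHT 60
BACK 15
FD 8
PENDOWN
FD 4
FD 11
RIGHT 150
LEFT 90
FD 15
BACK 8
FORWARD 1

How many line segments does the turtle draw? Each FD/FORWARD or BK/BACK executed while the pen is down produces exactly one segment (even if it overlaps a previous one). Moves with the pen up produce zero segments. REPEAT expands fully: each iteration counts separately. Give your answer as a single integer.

Executing turtle program step by step:
Start: pos=(0,0), heading=0, pen down
RT 150: heading 0 -> 210
RT 90: heading 210 -> 120
RT 60: heading 120 -> 60
BK 15: (0,0) -> (-7.5,-12.99) [heading=60, draw]
FD 8: (-7.5,-12.99) -> (-3.5,-6.062) [heading=60, draw]
PD: pen down
FD 4: (-3.5,-6.062) -> (-1.5,-2.598) [heading=60, draw]
FD 11: (-1.5,-2.598) -> (4,6.928) [heading=60, draw]
RT 150: heading 60 -> 270
LT 90: heading 270 -> 0
FD 15: (4,6.928) -> (19,6.928) [heading=0, draw]
BK 8: (19,6.928) -> (11,6.928) [heading=0, draw]
FD 1: (11,6.928) -> (12,6.928) [heading=0, draw]
Final: pos=(12,6.928), heading=0, 7 segment(s) drawn
Segments drawn: 7

Answer: 7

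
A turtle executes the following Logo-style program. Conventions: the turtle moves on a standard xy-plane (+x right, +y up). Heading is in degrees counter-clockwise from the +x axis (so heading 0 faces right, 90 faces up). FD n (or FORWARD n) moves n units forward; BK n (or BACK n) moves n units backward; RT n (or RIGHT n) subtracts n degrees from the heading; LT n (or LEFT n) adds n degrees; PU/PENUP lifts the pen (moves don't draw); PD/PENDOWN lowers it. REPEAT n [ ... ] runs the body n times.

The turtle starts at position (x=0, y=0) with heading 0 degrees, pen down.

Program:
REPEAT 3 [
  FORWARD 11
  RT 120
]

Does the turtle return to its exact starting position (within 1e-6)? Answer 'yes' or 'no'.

Answer: yes

Derivation:
Executing turtle program step by step:
Start: pos=(0,0), heading=0, pen down
REPEAT 3 [
  -- iteration 1/3 --
  FD 11: (0,0) -> (11,0) [heading=0, draw]
  RT 120: heading 0 -> 240
  -- iteration 2/3 --
  FD 11: (11,0) -> (5.5,-9.526) [heading=240, draw]
  RT 120: heading 240 -> 120
  -- iteration 3/3 --
  FD 11: (5.5,-9.526) -> (0,0) [heading=120, draw]
  RT 120: heading 120 -> 0
]
Final: pos=(0,0), heading=0, 3 segment(s) drawn

Start position: (0, 0)
Final position: (0, 0)
Distance = 0; < 1e-6 -> CLOSED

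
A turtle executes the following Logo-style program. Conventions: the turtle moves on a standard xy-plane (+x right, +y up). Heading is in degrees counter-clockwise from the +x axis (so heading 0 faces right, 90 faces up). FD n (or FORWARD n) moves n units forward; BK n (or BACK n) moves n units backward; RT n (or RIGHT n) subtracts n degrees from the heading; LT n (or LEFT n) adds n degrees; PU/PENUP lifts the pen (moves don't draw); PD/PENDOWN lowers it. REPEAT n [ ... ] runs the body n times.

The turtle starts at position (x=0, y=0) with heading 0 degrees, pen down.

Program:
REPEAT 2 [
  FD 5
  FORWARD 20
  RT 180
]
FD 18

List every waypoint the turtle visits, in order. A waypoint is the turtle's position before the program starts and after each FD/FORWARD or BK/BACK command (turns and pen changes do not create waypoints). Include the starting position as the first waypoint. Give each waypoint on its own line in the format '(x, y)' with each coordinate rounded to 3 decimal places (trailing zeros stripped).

Executing turtle program step by step:
Start: pos=(0,0), heading=0, pen down
REPEAT 2 [
  -- iteration 1/2 --
  FD 5: (0,0) -> (5,0) [heading=0, draw]
  FD 20: (5,0) -> (25,0) [heading=0, draw]
  RT 180: heading 0 -> 180
  -- iteration 2/2 --
  FD 5: (25,0) -> (20,0) [heading=180, draw]
  FD 20: (20,0) -> (0,0) [heading=180, draw]
  RT 180: heading 180 -> 0
]
FD 18: (0,0) -> (18,0) [heading=0, draw]
Final: pos=(18,0), heading=0, 5 segment(s) drawn
Waypoints (6 total):
(0, 0)
(5, 0)
(25, 0)
(20, 0)
(0, 0)
(18, 0)

Answer: (0, 0)
(5, 0)
(25, 0)
(20, 0)
(0, 0)
(18, 0)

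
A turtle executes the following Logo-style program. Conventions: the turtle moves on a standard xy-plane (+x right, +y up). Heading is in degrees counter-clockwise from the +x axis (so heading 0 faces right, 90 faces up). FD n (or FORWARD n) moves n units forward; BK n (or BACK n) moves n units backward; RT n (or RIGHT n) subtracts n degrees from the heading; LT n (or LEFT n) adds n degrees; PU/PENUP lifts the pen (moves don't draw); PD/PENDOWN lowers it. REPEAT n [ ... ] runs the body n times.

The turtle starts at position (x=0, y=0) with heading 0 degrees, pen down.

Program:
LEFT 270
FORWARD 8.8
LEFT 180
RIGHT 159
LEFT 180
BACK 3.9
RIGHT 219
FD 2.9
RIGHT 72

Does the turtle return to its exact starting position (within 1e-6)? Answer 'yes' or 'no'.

Executing turtle program step by step:
Start: pos=(0,0), heading=0, pen down
LT 270: heading 0 -> 270
FD 8.8: (0,0) -> (0,-8.8) [heading=270, draw]
LT 180: heading 270 -> 90
RT 159: heading 90 -> 291
LT 180: heading 291 -> 111
BK 3.9: (0,-8.8) -> (1.398,-12.441) [heading=111, draw]
RT 219: heading 111 -> 252
FD 2.9: (1.398,-12.441) -> (0.501,-15.199) [heading=252, draw]
RT 72: heading 252 -> 180
Final: pos=(0.501,-15.199), heading=180, 3 segment(s) drawn

Start position: (0, 0)
Final position: (0.501, -15.199)
Distance = 15.207; >= 1e-6 -> NOT closed

Answer: no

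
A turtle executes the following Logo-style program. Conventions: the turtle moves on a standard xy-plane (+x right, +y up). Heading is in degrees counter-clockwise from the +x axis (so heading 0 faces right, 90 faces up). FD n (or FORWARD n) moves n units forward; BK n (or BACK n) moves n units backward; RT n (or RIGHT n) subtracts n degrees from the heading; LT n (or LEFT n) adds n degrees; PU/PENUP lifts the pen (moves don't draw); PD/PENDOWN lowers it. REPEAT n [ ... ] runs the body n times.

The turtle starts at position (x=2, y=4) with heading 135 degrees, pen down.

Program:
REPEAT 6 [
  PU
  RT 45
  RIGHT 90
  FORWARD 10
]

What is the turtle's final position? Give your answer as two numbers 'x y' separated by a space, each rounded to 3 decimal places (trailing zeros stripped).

Executing turtle program step by step:
Start: pos=(2,4), heading=135, pen down
REPEAT 6 [
  -- iteration 1/6 --
  PU: pen up
  RT 45: heading 135 -> 90
  RT 90: heading 90 -> 0
  FD 10: (2,4) -> (12,4) [heading=0, move]
  -- iteration 2/6 --
  PU: pen up
  RT 45: heading 0 -> 315
  RT 90: heading 315 -> 225
  FD 10: (12,4) -> (4.929,-3.071) [heading=225, move]
  -- iteration 3/6 --
  PU: pen up
  RT 45: heading 225 -> 180
  RT 90: heading 180 -> 90
  FD 10: (4.929,-3.071) -> (4.929,6.929) [heading=90, move]
  -- iteration 4/6 --
  PU: pen up
  RT 45: heading 90 -> 45
  RT 90: heading 45 -> 315
  FD 10: (4.929,6.929) -> (12,-0.142) [heading=315, move]
  -- iteration 5/6 --
  PU: pen up
  RT 45: heading 315 -> 270
  RT 90: heading 270 -> 180
  FD 10: (12,-0.142) -> (2,-0.142) [heading=180, move]
  -- iteration 6/6 --
  PU: pen up
  RT 45: heading 180 -> 135
  RT 90: heading 135 -> 45
  FD 10: (2,-0.142) -> (9.071,6.929) [heading=45, move]
]
Final: pos=(9.071,6.929), heading=45, 0 segment(s) drawn

Answer: 9.071 6.929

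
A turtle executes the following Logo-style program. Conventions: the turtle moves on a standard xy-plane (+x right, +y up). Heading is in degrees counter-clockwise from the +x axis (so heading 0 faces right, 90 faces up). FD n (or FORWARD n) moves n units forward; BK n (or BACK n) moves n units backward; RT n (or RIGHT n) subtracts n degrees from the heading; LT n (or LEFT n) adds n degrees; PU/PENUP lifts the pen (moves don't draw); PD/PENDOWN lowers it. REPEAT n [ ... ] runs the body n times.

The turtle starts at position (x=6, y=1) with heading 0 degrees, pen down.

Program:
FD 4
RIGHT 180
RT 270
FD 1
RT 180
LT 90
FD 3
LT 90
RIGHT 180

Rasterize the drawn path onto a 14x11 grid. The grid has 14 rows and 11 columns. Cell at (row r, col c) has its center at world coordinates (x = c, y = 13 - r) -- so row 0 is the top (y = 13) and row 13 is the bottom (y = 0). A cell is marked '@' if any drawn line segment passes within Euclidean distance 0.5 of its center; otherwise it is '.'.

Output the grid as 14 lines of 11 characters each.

Segment 0: (6,1) -> (10,1)
Segment 1: (10,1) -> (10,0)
Segment 2: (10,0) -> (7,-0)

Answer: ...........
...........
...........
...........
...........
...........
...........
...........
...........
...........
...........
...........
......@@@@@
.......@@@@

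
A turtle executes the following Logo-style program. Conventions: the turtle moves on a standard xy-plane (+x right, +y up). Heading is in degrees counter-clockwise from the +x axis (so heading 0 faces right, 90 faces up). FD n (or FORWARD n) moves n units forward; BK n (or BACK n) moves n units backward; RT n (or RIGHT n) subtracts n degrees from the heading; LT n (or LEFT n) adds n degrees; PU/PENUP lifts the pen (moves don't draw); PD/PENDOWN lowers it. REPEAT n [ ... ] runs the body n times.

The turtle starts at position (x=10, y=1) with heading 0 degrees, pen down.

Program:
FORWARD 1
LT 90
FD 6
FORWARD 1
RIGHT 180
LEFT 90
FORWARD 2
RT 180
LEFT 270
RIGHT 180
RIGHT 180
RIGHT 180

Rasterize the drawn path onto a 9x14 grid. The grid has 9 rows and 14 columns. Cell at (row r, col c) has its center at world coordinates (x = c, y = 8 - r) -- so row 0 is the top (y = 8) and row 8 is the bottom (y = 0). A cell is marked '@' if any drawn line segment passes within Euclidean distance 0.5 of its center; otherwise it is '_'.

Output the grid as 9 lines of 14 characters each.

Answer: ___________@@@
___________@__
___________@__
___________@__
___________@__
___________@__
___________@__
__________@@__
______________

Derivation:
Segment 0: (10,1) -> (11,1)
Segment 1: (11,1) -> (11,7)
Segment 2: (11,7) -> (11,8)
Segment 3: (11,8) -> (13,8)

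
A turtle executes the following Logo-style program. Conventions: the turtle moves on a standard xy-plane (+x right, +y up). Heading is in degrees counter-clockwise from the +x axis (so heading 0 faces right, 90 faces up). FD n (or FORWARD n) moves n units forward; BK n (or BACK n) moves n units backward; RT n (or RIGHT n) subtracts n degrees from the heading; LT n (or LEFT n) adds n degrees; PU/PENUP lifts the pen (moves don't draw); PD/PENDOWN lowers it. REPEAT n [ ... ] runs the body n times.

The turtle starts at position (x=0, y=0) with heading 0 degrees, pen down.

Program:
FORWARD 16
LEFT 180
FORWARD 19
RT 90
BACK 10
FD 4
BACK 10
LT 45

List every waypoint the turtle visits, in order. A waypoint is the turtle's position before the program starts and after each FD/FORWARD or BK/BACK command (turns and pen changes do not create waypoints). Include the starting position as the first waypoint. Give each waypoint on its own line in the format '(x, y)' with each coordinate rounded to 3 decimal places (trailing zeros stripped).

Executing turtle program step by step:
Start: pos=(0,0), heading=0, pen down
FD 16: (0,0) -> (16,0) [heading=0, draw]
LT 180: heading 0 -> 180
FD 19: (16,0) -> (-3,0) [heading=180, draw]
RT 90: heading 180 -> 90
BK 10: (-3,0) -> (-3,-10) [heading=90, draw]
FD 4: (-3,-10) -> (-3,-6) [heading=90, draw]
BK 10: (-3,-6) -> (-3,-16) [heading=90, draw]
LT 45: heading 90 -> 135
Final: pos=(-3,-16), heading=135, 5 segment(s) drawn
Waypoints (6 total):
(0, 0)
(16, 0)
(-3, 0)
(-3, -10)
(-3, -6)
(-3, -16)

Answer: (0, 0)
(16, 0)
(-3, 0)
(-3, -10)
(-3, -6)
(-3, -16)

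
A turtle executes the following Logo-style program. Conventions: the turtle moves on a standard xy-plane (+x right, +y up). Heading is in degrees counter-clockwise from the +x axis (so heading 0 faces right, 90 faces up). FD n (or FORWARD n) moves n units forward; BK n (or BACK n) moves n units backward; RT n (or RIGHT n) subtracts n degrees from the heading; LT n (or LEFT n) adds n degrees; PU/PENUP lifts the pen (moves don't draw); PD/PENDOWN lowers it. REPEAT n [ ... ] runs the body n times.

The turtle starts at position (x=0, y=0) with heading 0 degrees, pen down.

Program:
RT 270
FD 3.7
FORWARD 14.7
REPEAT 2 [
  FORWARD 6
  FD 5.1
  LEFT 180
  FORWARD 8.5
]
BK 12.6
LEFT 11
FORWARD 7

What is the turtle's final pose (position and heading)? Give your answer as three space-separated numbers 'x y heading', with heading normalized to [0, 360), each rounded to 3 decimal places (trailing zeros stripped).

Answer: -1.336 12.671 101

Derivation:
Executing turtle program step by step:
Start: pos=(0,0), heading=0, pen down
RT 270: heading 0 -> 90
FD 3.7: (0,0) -> (0,3.7) [heading=90, draw]
FD 14.7: (0,3.7) -> (0,18.4) [heading=90, draw]
REPEAT 2 [
  -- iteration 1/2 --
  FD 6: (0,18.4) -> (0,24.4) [heading=90, draw]
  FD 5.1: (0,24.4) -> (0,29.5) [heading=90, draw]
  LT 180: heading 90 -> 270
  FD 8.5: (0,29.5) -> (0,21) [heading=270, draw]
  -- iteration 2/2 --
  FD 6: (0,21) -> (0,15) [heading=270, draw]
  FD 5.1: (0,15) -> (0,9.9) [heading=270, draw]
  LT 180: heading 270 -> 90
  FD 8.5: (0,9.9) -> (0,18.4) [heading=90, draw]
]
BK 12.6: (0,18.4) -> (0,5.8) [heading=90, draw]
LT 11: heading 90 -> 101
FD 7: (0,5.8) -> (-1.336,12.671) [heading=101, draw]
Final: pos=(-1.336,12.671), heading=101, 10 segment(s) drawn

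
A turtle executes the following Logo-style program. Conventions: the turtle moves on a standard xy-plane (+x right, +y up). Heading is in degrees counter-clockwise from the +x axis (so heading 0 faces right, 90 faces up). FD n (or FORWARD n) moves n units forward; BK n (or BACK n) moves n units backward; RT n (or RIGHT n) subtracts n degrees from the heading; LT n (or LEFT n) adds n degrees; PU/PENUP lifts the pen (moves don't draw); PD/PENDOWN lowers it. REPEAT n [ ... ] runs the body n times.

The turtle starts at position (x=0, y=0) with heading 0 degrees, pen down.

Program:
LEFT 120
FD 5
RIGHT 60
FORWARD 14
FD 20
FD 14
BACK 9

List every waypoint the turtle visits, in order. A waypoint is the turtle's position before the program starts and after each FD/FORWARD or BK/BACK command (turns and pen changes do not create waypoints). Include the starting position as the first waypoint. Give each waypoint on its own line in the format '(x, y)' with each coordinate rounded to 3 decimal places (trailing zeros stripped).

Answer: (0, 0)
(-2.5, 4.33)
(4.5, 16.454)
(14.5, 33.775)
(21.5, 45.899)
(17, 38.105)

Derivation:
Executing turtle program step by step:
Start: pos=(0,0), heading=0, pen down
LT 120: heading 0 -> 120
FD 5: (0,0) -> (-2.5,4.33) [heading=120, draw]
RT 60: heading 120 -> 60
FD 14: (-2.5,4.33) -> (4.5,16.454) [heading=60, draw]
FD 20: (4.5,16.454) -> (14.5,33.775) [heading=60, draw]
FD 14: (14.5,33.775) -> (21.5,45.899) [heading=60, draw]
BK 9: (21.5,45.899) -> (17,38.105) [heading=60, draw]
Final: pos=(17,38.105), heading=60, 5 segment(s) drawn
Waypoints (6 total):
(0, 0)
(-2.5, 4.33)
(4.5, 16.454)
(14.5, 33.775)
(21.5, 45.899)
(17, 38.105)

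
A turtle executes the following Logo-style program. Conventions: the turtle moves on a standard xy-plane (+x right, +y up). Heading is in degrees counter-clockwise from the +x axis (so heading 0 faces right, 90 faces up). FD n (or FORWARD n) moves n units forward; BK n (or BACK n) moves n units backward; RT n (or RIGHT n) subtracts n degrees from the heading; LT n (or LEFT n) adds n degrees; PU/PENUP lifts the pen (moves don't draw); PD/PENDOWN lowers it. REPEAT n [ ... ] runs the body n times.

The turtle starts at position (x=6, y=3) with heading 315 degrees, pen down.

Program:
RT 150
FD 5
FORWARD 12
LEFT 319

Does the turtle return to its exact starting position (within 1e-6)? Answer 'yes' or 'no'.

Executing turtle program step by step:
Start: pos=(6,3), heading=315, pen down
RT 150: heading 315 -> 165
FD 5: (6,3) -> (1.17,4.294) [heading=165, draw]
FD 12: (1.17,4.294) -> (-10.421,7.4) [heading=165, draw]
LT 319: heading 165 -> 124
Final: pos=(-10.421,7.4), heading=124, 2 segment(s) drawn

Start position: (6, 3)
Final position: (-10.421, 7.4)
Distance = 17; >= 1e-6 -> NOT closed

Answer: no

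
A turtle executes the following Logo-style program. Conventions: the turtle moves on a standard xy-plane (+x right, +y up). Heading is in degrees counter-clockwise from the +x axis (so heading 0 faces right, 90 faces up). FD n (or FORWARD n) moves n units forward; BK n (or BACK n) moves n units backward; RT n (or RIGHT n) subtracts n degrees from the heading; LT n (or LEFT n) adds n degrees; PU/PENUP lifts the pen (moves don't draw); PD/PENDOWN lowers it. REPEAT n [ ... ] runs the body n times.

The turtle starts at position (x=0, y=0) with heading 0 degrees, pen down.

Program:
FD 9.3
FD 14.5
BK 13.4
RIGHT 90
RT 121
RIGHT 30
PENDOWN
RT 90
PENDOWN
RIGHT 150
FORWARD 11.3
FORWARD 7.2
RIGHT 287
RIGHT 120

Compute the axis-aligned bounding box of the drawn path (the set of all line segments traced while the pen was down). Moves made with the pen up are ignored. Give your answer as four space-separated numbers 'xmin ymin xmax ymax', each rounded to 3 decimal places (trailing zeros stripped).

Answer: 0 -15.858 23.8 0

Derivation:
Executing turtle program step by step:
Start: pos=(0,0), heading=0, pen down
FD 9.3: (0,0) -> (9.3,0) [heading=0, draw]
FD 14.5: (9.3,0) -> (23.8,0) [heading=0, draw]
BK 13.4: (23.8,0) -> (10.4,0) [heading=0, draw]
RT 90: heading 0 -> 270
RT 121: heading 270 -> 149
RT 30: heading 149 -> 119
PD: pen down
RT 90: heading 119 -> 29
PD: pen down
RT 150: heading 29 -> 239
FD 11.3: (10.4,0) -> (4.58,-9.686) [heading=239, draw]
FD 7.2: (4.58,-9.686) -> (0.872,-15.858) [heading=239, draw]
RT 287: heading 239 -> 312
RT 120: heading 312 -> 192
Final: pos=(0.872,-15.858), heading=192, 5 segment(s) drawn

Segment endpoints: x in {0, 0.872, 4.58, 9.3, 10.4, 23.8}, y in {-15.858, -9.686, 0}
xmin=0, ymin=-15.858, xmax=23.8, ymax=0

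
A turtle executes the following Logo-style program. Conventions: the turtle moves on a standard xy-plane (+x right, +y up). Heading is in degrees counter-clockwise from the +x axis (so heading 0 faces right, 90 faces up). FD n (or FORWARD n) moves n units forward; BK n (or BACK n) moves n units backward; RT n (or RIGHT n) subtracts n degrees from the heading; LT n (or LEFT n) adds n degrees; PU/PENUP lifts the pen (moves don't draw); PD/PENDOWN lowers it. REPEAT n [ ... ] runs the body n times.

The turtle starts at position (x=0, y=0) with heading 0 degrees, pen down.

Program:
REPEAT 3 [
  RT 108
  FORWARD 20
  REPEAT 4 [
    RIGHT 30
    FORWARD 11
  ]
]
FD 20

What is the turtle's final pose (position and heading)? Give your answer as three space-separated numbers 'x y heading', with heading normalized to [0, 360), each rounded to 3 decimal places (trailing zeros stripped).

Executing turtle program step by step:
Start: pos=(0,0), heading=0, pen down
REPEAT 3 [
  -- iteration 1/3 --
  RT 108: heading 0 -> 252
  FD 20: (0,0) -> (-6.18,-19.021) [heading=252, draw]
  REPEAT 4 [
    -- iteration 1/4 --
    RT 30: heading 252 -> 222
    FD 11: (-6.18,-19.021) -> (-14.355,-26.382) [heading=222, draw]
    -- iteration 2/4 --
    RT 30: heading 222 -> 192
    FD 11: (-14.355,-26.382) -> (-25.115,-28.669) [heading=192, draw]
    -- iteration 3/4 --
    RT 30: heading 192 -> 162
    FD 11: (-25.115,-28.669) -> (-35.576,-25.269) [heading=162, draw]
    -- iteration 4/4 --
    RT 30: heading 162 -> 132
    FD 11: (-35.576,-25.269) -> (-42.937,-17.095) [heading=132, draw]
  ]
  -- iteration 2/3 --
  RT 108: heading 132 -> 24
  FD 20: (-42.937,-17.095) -> (-24.666,-8.96) [heading=24, draw]
  REPEAT 4 [
    -- iteration 1/4 --
    RT 30: heading 24 -> 354
    FD 11: (-24.666,-8.96) -> (-13.726,-10.11) [heading=354, draw]
    -- iteration 2/4 --
    RT 30: heading 354 -> 324
    FD 11: (-13.726,-10.11) -> (-4.827,-16.576) [heading=324, draw]
    -- iteration 3/4 --
    RT 30: heading 324 -> 294
    FD 11: (-4.827,-16.576) -> (-0.353,-26.625) [heading=294, draw]
    -- iteration 4/4 --
    RT 30: heading 294 -> 264
    FD 11: (-0.353,-26.625) -> (-1.502,-37.564) [heading=264, draw]
  ]
  -- iteration 3/3 --
  RT 108: heading 264 -> 156
  FD 20: (-1.502,-37.564) -> (-19.773,-29.43) [heading=156, draw]
  REPEAT 4 [
    -- iteration 1/4 --
    RT 30: heading 156 -> 126
    FD 11: (-19.773,-29.43) -> (-26.239,-20.53) [heading=126, draw]
    -- iteration 2/4 --
    RT 30: heading 126 -> 96
    FD 11: (-26.239,-20.53) -> (-27.389,-9.591) [heading=96, draw]
    -- iteration 3/4 --
    RT 30: heading 96 -> 66
    FD 11: (-27.389,-9.591) -> (-22.915,0.458) [heading=66, draw]
    -- iteration 4/4 --
    RT 30: heading 66 -> 36
    FD 11: (-22.915,0.458) -> (-14.016,6.924) [heading=36, draw]
  ]
]
FD 20: (-14.016,6.924) -> (2.165,18.68) [heading=36, draw]
Final: pos=(2.165,18.68), heading=36, 16 segment(s) drawn

Answer: 2.165 18.68 36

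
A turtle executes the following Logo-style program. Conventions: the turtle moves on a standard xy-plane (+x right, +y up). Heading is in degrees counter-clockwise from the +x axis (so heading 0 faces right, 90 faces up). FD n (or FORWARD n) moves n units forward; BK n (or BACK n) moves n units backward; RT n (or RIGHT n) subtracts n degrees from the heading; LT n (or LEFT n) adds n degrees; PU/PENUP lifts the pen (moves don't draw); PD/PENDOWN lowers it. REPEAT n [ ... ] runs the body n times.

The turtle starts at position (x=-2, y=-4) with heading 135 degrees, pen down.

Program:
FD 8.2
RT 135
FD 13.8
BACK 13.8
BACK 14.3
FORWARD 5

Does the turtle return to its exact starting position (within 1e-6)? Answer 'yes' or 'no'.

Executing turtle program step by step:
Start: pos=(-2,-4), heading=135, pen down
FD 8.2: (-2,-4) -> (-7.798,1.798) [heading=135, draw]
RT 135: heading 135 -> 0
FD 13.8: (-7.798,1.798) -> (6.002,1.798) [heading=0, draw]
BK 13.8: (6.002,1.798) -> (-7.798,1.798) [heading=0, draw]
BK 14.3: (-7.798,1.798) -> (-22.098,1.798) [heading=0, draw]
FD 5: (-22.098,1.798) -> (-17.098,1.798) [heading=0, draw]
Final: pos=(-17.098,1.798), heading=0, 5 segment(s) drawn

Start position: (-2, -4)
Final position: (-17.098, 1.798)
Distance = 16.173; >= 1e-6 -> NOT closed

Answer: no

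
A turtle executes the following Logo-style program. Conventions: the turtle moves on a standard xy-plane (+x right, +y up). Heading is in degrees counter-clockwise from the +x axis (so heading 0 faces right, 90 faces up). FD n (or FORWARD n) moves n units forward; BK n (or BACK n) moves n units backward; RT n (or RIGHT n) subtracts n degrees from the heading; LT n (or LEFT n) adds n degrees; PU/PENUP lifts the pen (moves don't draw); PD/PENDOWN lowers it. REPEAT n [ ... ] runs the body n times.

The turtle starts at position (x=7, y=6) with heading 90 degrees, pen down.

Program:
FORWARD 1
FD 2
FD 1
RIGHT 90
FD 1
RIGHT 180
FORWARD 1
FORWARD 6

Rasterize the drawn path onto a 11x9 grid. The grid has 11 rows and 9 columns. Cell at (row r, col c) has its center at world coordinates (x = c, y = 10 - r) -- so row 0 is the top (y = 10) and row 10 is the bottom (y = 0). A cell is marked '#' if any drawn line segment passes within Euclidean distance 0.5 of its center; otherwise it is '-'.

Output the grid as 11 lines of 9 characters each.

Segment 0: (7,6) -> (7,7)
Segment 1: (7,7) -> (7,9)
Segment 2: (7,9) -> (7,10)
Segment 3: (7,10) -> (8,10)
Segment 4: (8,10) -> (7,10)
Segment 5: (7,10) -> (1,10)

Answer: -########
-------#-
-------#-
-------#-
-------#-
---------
---------
---------
---------
---------
---------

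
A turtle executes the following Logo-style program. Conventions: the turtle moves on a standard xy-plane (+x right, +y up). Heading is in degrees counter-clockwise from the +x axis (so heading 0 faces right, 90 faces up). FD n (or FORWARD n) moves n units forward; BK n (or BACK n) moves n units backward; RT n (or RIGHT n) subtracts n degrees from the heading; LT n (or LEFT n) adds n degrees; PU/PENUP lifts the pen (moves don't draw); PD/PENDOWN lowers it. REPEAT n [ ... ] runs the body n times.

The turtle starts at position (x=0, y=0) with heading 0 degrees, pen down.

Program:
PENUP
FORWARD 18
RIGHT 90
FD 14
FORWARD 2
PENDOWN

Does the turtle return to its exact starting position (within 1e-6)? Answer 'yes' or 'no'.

Executing turtle program step by step:
Start: pos=(0,0), heading=0, pen down
PU: pen up
FD 18: (0,0) -> (18,0) [heading=0, move]
RT 90: heading 0 -> 270
FD 14: (18,0) -> (18,-14) [heading=270, move]
FD 2: (18,-14) -> (18,-16) [heading=270, move]
PD: pen down
Final: pos=(18,-16), heading=270, 0 segment(s) drawn

Start position: (0, 0)
Final position: (18, -16)
Distance = 24.083; >= 1e-6 -> NOT closed

Answer: no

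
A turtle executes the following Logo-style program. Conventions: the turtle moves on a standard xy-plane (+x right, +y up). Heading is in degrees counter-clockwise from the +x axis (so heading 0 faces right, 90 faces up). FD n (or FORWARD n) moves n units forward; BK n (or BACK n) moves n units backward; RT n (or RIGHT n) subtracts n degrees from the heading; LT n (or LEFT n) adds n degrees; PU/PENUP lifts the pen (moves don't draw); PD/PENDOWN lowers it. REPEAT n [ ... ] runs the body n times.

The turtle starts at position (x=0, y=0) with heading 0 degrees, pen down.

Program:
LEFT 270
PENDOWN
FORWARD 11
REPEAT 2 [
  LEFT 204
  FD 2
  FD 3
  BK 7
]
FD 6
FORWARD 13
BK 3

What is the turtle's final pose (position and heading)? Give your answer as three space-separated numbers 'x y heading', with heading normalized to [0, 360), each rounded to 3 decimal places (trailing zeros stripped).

Executing turtle program step by step:
Start: pos=(0,0), heading=0, pen down
LT 270: heading 0 -> 270
PD: pen down
FD 11: (0,0) -> (0,-11) [heading=270, draw]
REPEAT 2 [
  -- iteration 1/2 --
  LT 204: heading 270 -> 114
  FD 2: (0,-11) -> (-0.813,-9.173) [heading=114, draw]
  FD 3: (-0.813,-9.173) -> (-2.034,-6.432) [heading=114, draw]
  BK 7: (-2.034,-6.432) -> (0.813,-12.827) [heading=114, draw]
  -- iteration 2/2 --
  LT 204: heading 114 -> 318
  FD 2: (0.813,-12.827) -> (2.3,-14.165) [heading=318, draw]
  FD 3: (2.3,-14.165) -> (4.529,-16.173) [heading=318, draw]
  BK 7: (4.529,-16.173) -> (-0.673,-11.489) [heading=318, draw]
]
FD 6: (-0.673,-11.489) -> (3.786,-15.504) [heading=318, draw]
FD 13: (3.786,-15.504) -> (13.447,-24.202) [heading=318, draw]
BK 3: (13.447,-24.202) -> (11.218,-22.195) [heading=318, draw]
Final: pos=(11.218,-22.195), heading=318, 10 segment(s) drawn

Answer: 11.218 -22.195 318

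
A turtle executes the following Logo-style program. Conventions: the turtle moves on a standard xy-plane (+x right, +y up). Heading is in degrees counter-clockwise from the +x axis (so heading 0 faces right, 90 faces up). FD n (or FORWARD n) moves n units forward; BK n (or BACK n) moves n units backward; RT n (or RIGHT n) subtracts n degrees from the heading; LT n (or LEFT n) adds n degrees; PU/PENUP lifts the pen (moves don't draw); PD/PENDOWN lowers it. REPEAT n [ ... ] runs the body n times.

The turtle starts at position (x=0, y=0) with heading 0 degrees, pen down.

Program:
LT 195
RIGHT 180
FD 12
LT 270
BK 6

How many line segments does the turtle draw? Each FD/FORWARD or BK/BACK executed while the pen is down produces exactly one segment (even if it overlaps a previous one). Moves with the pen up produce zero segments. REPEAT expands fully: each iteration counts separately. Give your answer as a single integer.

Executing turtle program step by step:
Start: pos=(0,0), heading=0, pen down
LT 195: heading 0 -> 195
RT 180: heading 195 -> 15
FD 12: (0,0) -> (11.591,3.106) [heading=15, draw]
LT 270: heading 15 -> 285
BK 6: (11.591,3.106) -> (10.038,8.901) [heading=285, draw]
Final: pos=(10.038,8.901), heading=285, 2 segment(s) drawn
Segments drawn: 2

Answer: 2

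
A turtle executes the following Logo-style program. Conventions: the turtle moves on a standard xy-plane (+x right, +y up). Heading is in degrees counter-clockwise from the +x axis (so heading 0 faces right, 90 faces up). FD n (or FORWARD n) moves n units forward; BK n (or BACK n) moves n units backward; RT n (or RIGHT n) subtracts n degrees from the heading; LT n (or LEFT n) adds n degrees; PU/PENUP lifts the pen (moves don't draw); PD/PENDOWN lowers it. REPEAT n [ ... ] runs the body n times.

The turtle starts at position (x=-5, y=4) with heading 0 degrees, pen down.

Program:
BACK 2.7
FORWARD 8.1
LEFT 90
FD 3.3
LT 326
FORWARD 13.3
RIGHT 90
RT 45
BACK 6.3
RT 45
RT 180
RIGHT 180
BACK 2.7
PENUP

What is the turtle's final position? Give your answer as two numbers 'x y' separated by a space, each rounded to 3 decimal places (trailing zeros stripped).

Executing turtle program step by step:
Start: pos=(-5,4), heading=0, pen down
BK 2.7: (-5,4) -> (-7.7,4) [heading=0, draw]
FD 8.1: (-7.7,4) -> (0.4,4) [heading=0, draw]
LT 90: heading 0 -> 90
FD 3.3: (0.4,4) -> (0.4,7.3) [heading=90, draw]
LT 326: heading 90 -> 56
FD 13.3: (0.4,7.3) -> (7.837,18.326) [heading=56, draw]
RT 90: heading 56 -> 326
RT 45: heading 326 -> 281
BK 6.3: (7.837,18.326) -> (6.635,24.51) [heading=281, draw]
RT 45: heading 281 -> 236
RT 180: heading 236 -> 56
RT 180: heading 56 -> 236
BK 2.7: (6.635,24.51) -> (8.145,26.749) [heading=236, draw]
PU: pen up
Final: pos=(8.145,26.749), heading=236, 6 segment(s) drawn

Answer: 8.145 26.749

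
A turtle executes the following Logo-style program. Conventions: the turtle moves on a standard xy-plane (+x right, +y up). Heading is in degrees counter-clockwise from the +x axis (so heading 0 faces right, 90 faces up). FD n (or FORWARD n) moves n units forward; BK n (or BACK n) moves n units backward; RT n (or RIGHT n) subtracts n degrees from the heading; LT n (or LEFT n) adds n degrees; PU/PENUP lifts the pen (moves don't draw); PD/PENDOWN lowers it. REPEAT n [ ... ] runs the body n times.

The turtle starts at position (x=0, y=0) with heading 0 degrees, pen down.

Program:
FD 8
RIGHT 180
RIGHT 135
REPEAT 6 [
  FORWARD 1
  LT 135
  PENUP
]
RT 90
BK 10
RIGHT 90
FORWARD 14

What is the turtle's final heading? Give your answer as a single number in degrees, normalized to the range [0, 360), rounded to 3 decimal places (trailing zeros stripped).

Answer: 315

Derivation:
Executing turtle program step by step:
Start: pos=(0,0), heading=0, pen down
FD 8: (0,0) -> (8,0) [heading=0, draw]
RT 180: heading 0 -> 180
RT 135: heading 180 -> 45
REPEAT 6 [
  -- iteration 1/6 --
  FD 1: (8,0) -> (8.707,0.707) [heading=45, draw]
  LT 135: heading 45 -> 180
  PU: pen up
  -- iteration 2/6 --
  FD 1: (8.707,0.707) -> (7.707,0.707) [heading=180, move]
  LT 135: heading 180 -> 315
  PU: pen up
  -- iteration 3/6 --
  FD 1: (7.707,0.707) -> (8.414,0) [heading=315, move]
  LT 135: heading 315 -> 90
  PU: pen up
  -- iteration 4/6 --
  FD 1: (8.414,0) -> (8.414,1) [heading=90, move]
  LT 135: heading 90 -> 225
  PU: pen up
  -- iteration 5/6 --
  FD 1: (8.414,1) -> (7.707,0.293) [heading=225, move]
  LT 135: heading 225 -> 0
  PU: pen up
  -- iteration 6/6 --
  FD 1: (7.707,0.293) -> (8.707,0.293) [heading=0, move]
  LT 135: heading 0 -> 135
  PU: pen up
]
RT 90: heading 135 -> 45
BK 10: (8.707,0.293) -> (1.636,-6.778) [heading=45, move]
RT 90: heading 45 -> 315
FD 14: (1.636,-6.778) -> (11.536,-16.678) [heading=315, move]
Final: pos=(11.536,-16.678), heading=315, 2 segment(s) drawn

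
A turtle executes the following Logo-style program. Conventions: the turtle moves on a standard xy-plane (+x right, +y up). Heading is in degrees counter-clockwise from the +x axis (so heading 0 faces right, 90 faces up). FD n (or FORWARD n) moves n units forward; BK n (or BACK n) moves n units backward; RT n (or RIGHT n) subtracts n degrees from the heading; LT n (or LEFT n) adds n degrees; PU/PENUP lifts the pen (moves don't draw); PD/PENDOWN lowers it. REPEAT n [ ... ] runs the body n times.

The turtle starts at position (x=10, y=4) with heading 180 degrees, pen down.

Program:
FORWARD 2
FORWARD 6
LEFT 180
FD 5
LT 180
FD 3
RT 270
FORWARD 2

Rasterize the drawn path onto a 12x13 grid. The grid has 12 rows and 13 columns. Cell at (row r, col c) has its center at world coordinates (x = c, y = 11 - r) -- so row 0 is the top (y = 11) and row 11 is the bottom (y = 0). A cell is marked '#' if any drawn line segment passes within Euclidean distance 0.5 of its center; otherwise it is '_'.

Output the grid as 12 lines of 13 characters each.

Segment 0: (10,4) -> (8,4)
Segment 1: (8,4) -> (2,4)
Segment 2: (2,4) -> (7,4)
Segment 3: (7,4) -> (4,4)
Segment 4: (4,4) -> (4,2)

Answer: _____________
_____________
_____________
_____________
_____________
_____________
_____________
__#########__
____#________
____#________
_____________
_____________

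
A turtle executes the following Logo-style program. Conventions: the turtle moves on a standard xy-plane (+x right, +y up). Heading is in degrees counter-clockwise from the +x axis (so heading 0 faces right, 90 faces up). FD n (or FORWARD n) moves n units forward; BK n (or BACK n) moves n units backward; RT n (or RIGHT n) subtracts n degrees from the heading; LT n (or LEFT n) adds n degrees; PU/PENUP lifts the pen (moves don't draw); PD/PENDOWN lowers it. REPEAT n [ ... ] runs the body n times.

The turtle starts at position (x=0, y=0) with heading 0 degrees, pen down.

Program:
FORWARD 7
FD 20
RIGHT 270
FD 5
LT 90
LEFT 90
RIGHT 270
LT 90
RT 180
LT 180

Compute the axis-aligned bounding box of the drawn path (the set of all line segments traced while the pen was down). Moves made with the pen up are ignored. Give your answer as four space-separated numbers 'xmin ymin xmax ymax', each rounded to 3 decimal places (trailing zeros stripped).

Executing turtle program step by step:
Start: pos=(0,0), heading=0, pen down
FD 7: (0,0) -> (7,0) [heading=0, draw]
FD 20: (7,0) -> (27,0) [heading=0, draw]
RT 270: heading 0 -> 90
FD 5: (27,0) -> (27,5) [heading=90, draw]
LT 90: heading 90 -> 180
LT 90: heading 180 -> 270
RT 270: heading 270 -> 0
LT 90: heading 0 -> 90
RT 180: heading 90 -> 270
LT 180: heading 270 -> 90
Final: pos=(27,5), heading=90, 3 segment(s) drawn

Segment endpoints: x in {0, 7, 27}, y in {0, 5}
xmin=0, ymin=0, xmax=27, ymax=5

Answer: 0 0 27 5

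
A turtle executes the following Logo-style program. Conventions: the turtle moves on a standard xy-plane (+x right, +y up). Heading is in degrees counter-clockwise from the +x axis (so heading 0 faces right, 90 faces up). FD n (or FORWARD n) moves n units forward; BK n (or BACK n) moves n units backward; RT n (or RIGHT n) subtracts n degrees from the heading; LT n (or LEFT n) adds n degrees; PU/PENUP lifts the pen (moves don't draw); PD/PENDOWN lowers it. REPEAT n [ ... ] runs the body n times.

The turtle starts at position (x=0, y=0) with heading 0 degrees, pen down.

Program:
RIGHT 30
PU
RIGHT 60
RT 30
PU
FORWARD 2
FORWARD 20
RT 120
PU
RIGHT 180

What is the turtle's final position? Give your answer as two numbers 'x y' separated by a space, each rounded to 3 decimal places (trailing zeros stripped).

Answer: -11 -19.053

Derivation:
Executing turtle program step by step:
Start: pos=(0,0), heading=0, pen down
RT 30: heading 0 -> 330
PU: pen up
RT 60: heading 330 -> 270
RT 30: heading 270 -> 240
PU: pen up
FD 2: (0,0) -> (-1,-1.732) [heading=240, move]
FD 20: (-1,-1.732) -> (-11,-19.053) [heading=240, move]
RT 120: heading 240 -> 120
PU: pen up
RT 180: heading 120 -> 300
Final: pos=(-11,-19.053), heading=300, 0 segment(s) drawn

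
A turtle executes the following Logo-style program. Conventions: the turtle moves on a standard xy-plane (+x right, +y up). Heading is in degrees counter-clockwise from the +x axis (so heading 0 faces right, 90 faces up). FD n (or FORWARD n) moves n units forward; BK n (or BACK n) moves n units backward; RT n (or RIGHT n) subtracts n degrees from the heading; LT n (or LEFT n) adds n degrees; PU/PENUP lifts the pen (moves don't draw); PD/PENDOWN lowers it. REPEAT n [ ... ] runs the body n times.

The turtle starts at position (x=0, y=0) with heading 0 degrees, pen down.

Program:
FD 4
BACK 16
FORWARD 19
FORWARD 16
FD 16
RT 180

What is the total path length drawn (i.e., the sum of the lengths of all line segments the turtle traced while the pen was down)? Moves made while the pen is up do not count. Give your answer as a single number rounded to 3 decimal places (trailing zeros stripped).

Answer: 71

Derivation:
Executing turtle program step by step:
Start: pos=(0,0), heading=0, pen down
FD 4: (0,0) -> (4,0) [heading=0, draw]
BK 16: (4,0) -> (-12,0) [heading=0, draw]
FD 19: (-12,0) -> (7,0) [heading=0, draw]
FD 16: (7,0) -> (23,0) [heading=0, draw]
FD 16: (23,0) -> (39,0) [heading=0, draw]
RT 180: heading 0 -> 180
Final: pos=(39,0), heading=180, 5 segment(s) drawn

Segment lengths:
  seg 1: (0,0) -> (4,0), length = 4
  seg 2: (4,0) -> (-12,0), length = 16
  seg 3: (-12,0) -> (7,0), length = 19
  seg 4: (7,0) -> (23,0), length = 16
  seg 5: (23,0) -> (39,0), length = 16
Total = 71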